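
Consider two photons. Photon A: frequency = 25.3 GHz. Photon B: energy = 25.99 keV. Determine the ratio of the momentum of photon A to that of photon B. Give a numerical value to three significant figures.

p_A = 5.592 × 10^-32 kg·m/s (from frequency = 25.3 GHz, via p = hf/c).
p_B = 1.389 × 10^-23 kg·m/s (from energy = 25.99 keV, via p = E/c).
Ratio = 5.592 × 10^-32 / 1.389 × 10^-23 = 4.03 × 10^-9.

4.03 × 10^-9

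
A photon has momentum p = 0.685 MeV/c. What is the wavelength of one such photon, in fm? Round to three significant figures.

1810 fm

(h = 6.62607015 × 10^-34 J·s, c = 2.99792458 × 10^8 m/s, 1 eV = 1.602176634 × 10^-19 J.)
First convert: p = 0.685 MeV/c = 3.6608 × 10^-22 kg·m/s.
The photon relation is λ = h/p, giving λ = 1.810 × 10^-12 m.
Converting to fm: λ = 1810 fm ≈ 1810 fm.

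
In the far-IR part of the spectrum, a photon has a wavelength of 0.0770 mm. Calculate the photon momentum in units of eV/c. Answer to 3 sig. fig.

0.0161 eV/c

(h = 6.62607015e-34 J·s, c = 2.99792458e8 m/s, 1 eV = 1.602176634e-19 J.)
First convert: λ = 0.0770 mm = 7.70e-5 m.
Apply p = h/λ: p = 8.605e-30 kg·m/s.
Converting to eV/c: p = 0.01610 eV/c ≈ 0.0161 eV/c.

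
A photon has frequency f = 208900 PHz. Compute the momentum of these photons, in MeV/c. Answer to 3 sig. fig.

0.864 MeV/c

In SI units: f = 208900 PHz = 2.089 × 10^20 Hz.
The photon relation is p = hf/c, giving p = 4.617 × 10^-22 kg·m/s.
Converting to MeV/c: p = 0.8639 MeV/c ≈ 0.864 MeV/c.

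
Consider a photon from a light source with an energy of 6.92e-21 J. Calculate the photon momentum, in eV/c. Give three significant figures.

0.0432 eV/c

Since p = E/c for a photon, p = 2.308e-29 kg·m/s.
Converting to eV/c: p = 0.04319 eV/c ≈ 0.0432 eV/c.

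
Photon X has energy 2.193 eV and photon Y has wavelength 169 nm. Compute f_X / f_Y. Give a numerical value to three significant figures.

f_X = 5.303e14 Hz (from energy = 2.193 eV, via f = E/h).
f_Y = 1.774e15 Hz (from wavelength = 169 nm, via f = c/λ).
Ratio = 5.303e14 / 1.774e15 = 0.299.

0.299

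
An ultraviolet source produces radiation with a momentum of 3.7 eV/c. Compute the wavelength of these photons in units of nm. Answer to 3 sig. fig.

(h = 6.62607015 × 10^-34 J·s, c = 2.99792458 × 10^8 m/s, 1 eV = 1.602176634 × 10^-19 J.)
Convert to SI: p = 3.7 eV/c = 1.9774 × 10^-27 kg·m/s.
For a photon λ = h/p, so λ = 3.351 × 10^-7 m.
Converting to nm: λ = 335.1 nm ≈ 335 nm.

335 nm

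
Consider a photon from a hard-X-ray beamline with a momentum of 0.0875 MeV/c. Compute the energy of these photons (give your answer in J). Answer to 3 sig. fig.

First convert: p = 0.0875 MeV/c = 4.6763·10^-23 kg·m/s.
Since E = pc for a photon, E = 1.402·10^-14 J.
So E ≈ 1.40·10^-14 J.

1.40·10^-14 J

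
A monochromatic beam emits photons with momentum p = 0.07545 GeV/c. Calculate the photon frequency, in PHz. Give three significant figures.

1.82e7 PHz

Take h = 6.62607015e-34 J·s, c = 2.99792458e8 m/s, 1 eV = 1.602176634e-19 J.
First convert: p = 0.07545 GeV/c = 4.0323e-20 kg·m/s.
For a photon f = pc/h, so f = 1.824e22 Hz.
Converting to PHz: f = 1.824e7 PHz ≈ 1.82e7 PHz.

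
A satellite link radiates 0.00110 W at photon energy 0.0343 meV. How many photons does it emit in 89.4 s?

1.79e22 photons

Total energy: E_total = P·t = 0.00110 × 89.4 = 0.09834 J.
Per-photon energy: E = 5.495e-24 J.
N = E_total / E_photon = 1.79e22.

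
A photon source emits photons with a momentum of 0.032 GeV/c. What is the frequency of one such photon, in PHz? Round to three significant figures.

(h = 6.62607015 × 10^-34 J·s, c = 2.99792458 × 10^8 m/s, 1 eV = 1.602176634 × 10^-19 J.)
In SI units: p = 0.032 GeV/c = 1.7102 × 10^-20 kg·m/s.
Apply f = pc/h: f = 7.738 × 10^21 Hz.
Converting to PHz: f = 7.738 × 10^6 PHz ≈ 7.74 × 10^6 PHz.

7.74 × 10^6 PHz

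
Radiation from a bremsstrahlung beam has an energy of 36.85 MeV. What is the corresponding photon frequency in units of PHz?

First convert: E = 36.85 MeV = 5.9040e-12 J.
The photon relation is f = E/h, giving f = 8.910e21 Hz.
Converting to PHz: f = 8.910e6 PHz ≈ 8.91e6 PHz.

8.91e6 PHz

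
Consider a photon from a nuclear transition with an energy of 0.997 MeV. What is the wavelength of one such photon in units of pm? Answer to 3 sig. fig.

1.24 pm

Take h = 6.62607015 × 10^-34 J·s, c = 2.99792458 × 10^8 m/s, 1 eV = 1.602176634 × 10^-19 J.
Convert to SI: E = 0.997 MeV = 1.5974 × 10^-13 J.
Apply λ = hc/E: λ = 1.244 × 10^-12 m.
Converting to pm: λ = 1.244 pm ≈ 1.24 pm.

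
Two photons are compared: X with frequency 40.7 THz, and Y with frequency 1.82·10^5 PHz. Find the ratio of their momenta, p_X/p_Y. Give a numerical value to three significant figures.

p_X = 8.996·10^-29 kg·m/s (from frequency = 40.7 THz, via p = hf/c).
p_Y = 4.023·10^-22 kg·m/s (from frequency = 1.82·10^5 PHz, via p = hf/c).
Ratio = 8.996·10^-29 / 4.023·10^-22 = 2.24·10^-7.

2.24·10^-7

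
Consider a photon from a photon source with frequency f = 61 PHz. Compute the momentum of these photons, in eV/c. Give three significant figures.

252 eV/c

In SI units: f = 61 PHz = 6.1e16 Hz.
For a photon p = hf/c, so p = 1.348e-25 kg·m/s.
Converting to eV/c: p = 252.3 eV/c ≈ 252 eV/c.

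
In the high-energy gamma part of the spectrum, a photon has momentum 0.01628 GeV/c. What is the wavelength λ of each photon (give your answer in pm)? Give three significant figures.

Take h = 6.62607015·10^-34 J·s, c = 2.99792458·10^8 m/s, 1 eV = 1.602176634·10^-19 J.
In SI units: p = 0.01628 GeV/c = 8.7005·10^-21 kg·m/s.
Apply λ = h/p: λ = 7.616·10^-14 m.
Converting to pm: λ = 0.07616 pm ≈ 0.0762 pm.

0.0762 pm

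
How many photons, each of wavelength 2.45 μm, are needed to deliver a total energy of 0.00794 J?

Per-photon energy: E = 8.108e-20 J (from wavelength = 2.45 μm).
N = E_total / E_photon = 0.00794 J / 8.108e-20 J = 9.79e16.

9.79e16 photons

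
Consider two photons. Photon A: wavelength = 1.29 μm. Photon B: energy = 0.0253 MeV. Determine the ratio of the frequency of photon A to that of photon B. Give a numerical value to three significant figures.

3.80e-5

f_A = 2.324e14 Hz (from wavelength = 1.29 μm, via f = c/λ).
f_B = 6.118e18 Hz (from energy = 0.0253 MeV, via f = E/h).
Ratio = 2.324e14 / 6.118e18 = 3.80e-5.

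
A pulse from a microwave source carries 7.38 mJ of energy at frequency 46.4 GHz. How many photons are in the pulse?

Per-photon energy: E = 3.074e-23 J (from frequency = 46.4 GHz).
N = E_total / E_photon = 0.00738 J / 3.074e-23 J = 2.40e20.

2.40e20 photons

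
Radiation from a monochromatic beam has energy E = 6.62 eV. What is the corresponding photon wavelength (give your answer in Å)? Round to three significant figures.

Convert to SI: E = 6.62 eV = 1.0606·10^-18 J.
Since λ = hc/E for a photon, λ = 1.873·10^-7 m.
Converting to Å: λ = 1873 Å ≈ 1870 Å.

1870 Å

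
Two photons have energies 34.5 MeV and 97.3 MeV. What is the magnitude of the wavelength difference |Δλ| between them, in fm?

23.2 fm

Using λ = hc/E: λ₁ = 3.594·10^-14 m, λ₂ = 1.274·10^-14 m.
|Δλ| = |3.594·10^-14 − 1.274·10^-14| = 2.32·10^-14 m = 23.2 fm.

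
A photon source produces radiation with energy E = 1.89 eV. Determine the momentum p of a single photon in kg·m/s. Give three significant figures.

First convert: E = 1.89 eV = 3.0281e-19 J.
The photon relation is p = E/c, giving p = 1.010e-27 kg·m/s.
So p ≈ 1.01e-27 kg·m/s.

1.01e-27 kg·m/s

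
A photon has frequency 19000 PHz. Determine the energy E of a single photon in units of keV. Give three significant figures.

78.6 keV

Use h = 6.62607015e-34 J·s, 1 eV = 1.602176634e-19 J.
First convert: f = 19000 PHz = 1.90e19 Hz.
Apply E = hf: E = 1.259e-14 J.
Converting to keV: E = 78.58 keV ≈ 78.6 keV.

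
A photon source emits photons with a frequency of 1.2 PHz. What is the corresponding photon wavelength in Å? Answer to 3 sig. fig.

Use c = 2.99792458 × 10^8 m/s.
In SI units: f = 1.2 PHz = 1.2 × 10^15 Hz.
Apply λ = c/f: λ = 2.498 × 10^-7 m.
Converting to Å: λ = 2498 Å ≈ 2500 Å.

2500 Å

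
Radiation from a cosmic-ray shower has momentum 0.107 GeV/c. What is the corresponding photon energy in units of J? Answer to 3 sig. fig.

Take c = 2.99792458e8 m/s, 1 eV = 1.602176634e-19 J.
Convert to SI: p = 0.107 GeV/c = 5.7184e-20 kg·m/s.
For a photon E = pc, so E = 1.714e-11 J.
So E ≈ 1.71e-11 J.

1.71e-11 J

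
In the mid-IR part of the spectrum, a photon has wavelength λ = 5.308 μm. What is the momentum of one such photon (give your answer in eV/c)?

0.234 eV/c

First convert: λ = 5.308 μm = 5.308e-6 m.
Since p = h/λ for a photon, p = 1.248e-28 kg·m/s.
Converting to eV/c: p = 0.2336 eV/c ≈ 0.234 eV/c.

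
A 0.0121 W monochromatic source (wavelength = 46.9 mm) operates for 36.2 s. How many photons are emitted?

Total energy: E_total = P·t = 0.0121 × 36.2 = 0.4380 J.
Per-photon energy: E = 4.235 × 10^-24 J.
N = E_total / E_photon = 1.03 × 10^23.

1.03 × 10^23 photons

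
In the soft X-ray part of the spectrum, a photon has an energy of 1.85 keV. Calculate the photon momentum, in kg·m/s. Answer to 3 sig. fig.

9.89 × 10^-25 kg·m/s

First convert: E = 1.85 keV = 2.9640 × 10^-16 J.
The photon relation is p = E/c, giving p = 9.887 × 10^-25 kg·m/s.
So p ≈ 9.89 × 10^-25 kg·m/s.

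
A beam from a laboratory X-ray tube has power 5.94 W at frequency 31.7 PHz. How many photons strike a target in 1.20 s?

3.39·10^17 photons

Total energy: E_total = P·t = 5.94 × 1.20 = 7.128 J.
Per-photon energy: E = 2.100·10^-17 J.
N = E_total / E_photon = 3.39·10^17.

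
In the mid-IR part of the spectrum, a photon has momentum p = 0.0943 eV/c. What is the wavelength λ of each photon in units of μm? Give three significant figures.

13.1 μm

Convert to SI: p = 0.0943 eV/c = 5.0397e-29 kg·m/s.
Since λ = h/p for a photon, λ = 1.315e-5 m.
Converting to μm: λ = 13.15 μm ≈ 13.1 μm.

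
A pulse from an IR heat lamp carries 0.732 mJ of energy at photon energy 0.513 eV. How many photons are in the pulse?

8.91e15 photons

Per-photon energy: E = 8.219e-20 J (from energy = 0.513 eV).
N = E_total / E_photon = 7.32e-4 J / 8.219e-20 J = 8.91e15.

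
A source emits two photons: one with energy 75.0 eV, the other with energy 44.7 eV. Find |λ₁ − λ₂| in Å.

112 Å

Using λ = hc/E: λ₁ = 1.653 × 10^-8 m, λ₂ = 2.774 × 10^-8 m.
|Δλ| = |1.653 × 10^-8 − 2.774 × 10^-8| = 1.12 × 10^-8 m = 112 Å.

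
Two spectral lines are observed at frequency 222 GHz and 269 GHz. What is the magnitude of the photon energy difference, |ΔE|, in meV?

Using E = hf: E₁ = 1.471e-22 J, E₂ = 1.782e-22 J.
|ΔE| = |1.471e-22 − 1.782e-22| = 3.11e-23 J = 0.194 meV.

0.194 meV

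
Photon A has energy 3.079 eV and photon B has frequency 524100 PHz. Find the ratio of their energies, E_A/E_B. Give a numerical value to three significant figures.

E_A = 4.933 × 10^-19 J (from energy = 3.079 eV, via E given directly).
E_B = 3.473 × 10^-13 J (from frequency = 524100 PHz, via E = hf).
Ratio = 4.933 × 10^-19 / 3.473 × 10^-13 = 1.42 × 10^-6.

1.42 × 10^-6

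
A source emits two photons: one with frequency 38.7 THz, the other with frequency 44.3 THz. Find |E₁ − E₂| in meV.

Using E = hf: E₁ = 2.564e-20 J, E₂ = 2.935e-20 J.
|ΔE| = |2.564e-20 − 2.935e-20| = 3.71e-21 J = 23.2 meV.

23.2 meV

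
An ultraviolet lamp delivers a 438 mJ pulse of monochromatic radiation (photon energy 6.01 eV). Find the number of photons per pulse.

4.55e17 photons

Per-photon energy: E = 9.629e-19 J (from energy = 6.01 eV).
N = E_total / E_photon = 0.438 J / 9.629e-19 J = 4.55e17.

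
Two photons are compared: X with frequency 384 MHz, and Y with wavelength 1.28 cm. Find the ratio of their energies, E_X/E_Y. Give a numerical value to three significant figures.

0.0164

E_X = 2.544 × 10^-25 J (from frequency = 384 MHz, via E = hf).
E_Y = 1.552 × 10^-23 J (from wavelength = 1.28 cm, via E = hc/λ).
Ratio = 2.544 × 10^-25 / 1.552 × 10^-23 = 0.0164.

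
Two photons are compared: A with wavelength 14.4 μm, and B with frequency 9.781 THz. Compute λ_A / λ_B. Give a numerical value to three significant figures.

λ_A = 1.440·10^-5 m (from wavelength = 14.4 μm, via λ given directly).
λ_B = 3.065·10^-5 m (from frequency = 9.781 THz, via λ = c/f).
Ratio = 1.440·10^-5 / 3.065·10^-5 = 0.470.

0.470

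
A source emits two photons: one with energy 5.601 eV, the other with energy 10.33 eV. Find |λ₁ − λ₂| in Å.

Using λ = hc/E: λ₁ = 2.2136 × 10^-7 m, λ₂ = 1.2002 × 10^-7 m.
|Δλ| = |2.2136 × 10^-7 − 1.2002 × 10^-7| = 1.01 × 10^-7 m = 1010 Å.

1010 Å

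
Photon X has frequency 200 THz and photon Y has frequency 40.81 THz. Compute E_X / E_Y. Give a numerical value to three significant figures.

4.90

E_X = 1.325·10^-19 J (from frequency = 200 THz, via E = hf).
E_Y = 2.704·10^-20 J (from frequency = 40.81 THz, via E = hf).
Ratio = 1.325·10^-19 / 2.704·10^-20 = 4.90.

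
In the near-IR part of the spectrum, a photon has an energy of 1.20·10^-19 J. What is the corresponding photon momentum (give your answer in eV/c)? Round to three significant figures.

Use c = 2.99792458·10^8 m/s, 1 eV = 1.602176634·10^-19 J.
The photon relation is p = E/c, giving p = 4.003·10^-28 kg·m/s.
Converting to eV/c: p = 0.7490 eV/c ≈ 0.749 eV/c.

0.749 eV/c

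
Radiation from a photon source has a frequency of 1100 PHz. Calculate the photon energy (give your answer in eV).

4550 eV

Convert to SI: f = 1100 PHz = 1.10e18 Hz.
The photon relation is E = hf, giving E = 7.289e-16 J.
Converting to eV: E = 4549 eV ≈ 4550 eV.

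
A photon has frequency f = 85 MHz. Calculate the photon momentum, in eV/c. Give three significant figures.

In SI units: f = 85 MHz = 8.5 × 10^7 Hz.
The photon relation is p = hf/c, giving p = 1.879 × 10^-34 kg·m/s.
Converting to eV/c: p = 3.515 × 10^-7 eV/c ≈ 3.52 × 10^-7 eV/c.

3.52 × 10^-7 eV/c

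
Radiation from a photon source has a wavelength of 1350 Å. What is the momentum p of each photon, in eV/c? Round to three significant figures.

Convert to SI: λ = 1350 Å = 1.35e-7 m.
For a photon p = h/λ, so p = 4.908e-27 kg·m/s.
Converting to eV/c: p = 9.184 eV/c ≈ 9.18 eV/c.

9.18 eV/c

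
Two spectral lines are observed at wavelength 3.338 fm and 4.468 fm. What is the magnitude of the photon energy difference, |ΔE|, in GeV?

0.0939 GeV

Using E = hc/λ: E₁ = 5.9510 × 10^-11 J, E₂ = 4.4459 × 10^-11 J.
|ΔE| = |5.9510 × 10^-11 − 4.4459 × 10^-11| = 1.51 × 10^-11 J = 0.0939 GeV.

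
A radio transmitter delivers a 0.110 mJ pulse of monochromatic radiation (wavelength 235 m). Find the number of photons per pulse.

1.30 × 10^23 photons

Per-photon energy: E = 8.453 × 10^-28 J (from wavelength = 235 m).
N = E_total / E_photon = 1.10 × 10^-4 J / 8.453 × 10^-28 J = 1.30 × 10^23.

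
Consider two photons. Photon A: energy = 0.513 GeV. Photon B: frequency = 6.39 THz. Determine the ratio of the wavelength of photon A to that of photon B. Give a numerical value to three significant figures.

5.15·10^-11

λ_A = 2.417·10^-15 m (from energy = 0.513 GeV, via λ = hc/E).
λ_B = 4.692·10^-5 m (from frequency = 6.39 THz, via λ = c/f).
Ratio = 2.417·10^-15 / 4.692·10^-5 = 5.15·10^-11.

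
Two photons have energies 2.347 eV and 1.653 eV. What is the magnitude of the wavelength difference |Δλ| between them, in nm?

Using λ = hc/E: λ₁ = 5.2827 × 10^-7 m, λ₂ = 7.5006 × 10^-7 m.
|Δλ| = |5.2827 × 10^-7 − 7.5006 × 10^-7| = 2.22 × 10^-7 m = 222 nm.

222 nm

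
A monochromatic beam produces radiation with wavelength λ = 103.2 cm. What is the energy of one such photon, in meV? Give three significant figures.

Use h = 6.62607015e-34 J·s, c = 2.99792458e8 m/s, 1 eV = 1.602176634e-19 J.
Convert to SI: λ = 103.2 cm = 1.032 m.
The photon relation is E = hc/λ, giving E = 1.925e-25 J.
Converting to meV: E = 0.001201 meV ≈ 1.20e-3 meV.

1.20e-3 meV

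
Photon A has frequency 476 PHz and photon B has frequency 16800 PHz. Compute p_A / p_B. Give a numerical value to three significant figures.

p_A = 1.052e-24 kg·m/s (from frequency = 476 PHz, via p = hf/c).
p_B = 3.713e-23 kg·m/s (from frequency = 16800 PHz, via p = hf/c).
Ratio = 1.052e-24 / 3.713e-23 = 0.0283.

0.0283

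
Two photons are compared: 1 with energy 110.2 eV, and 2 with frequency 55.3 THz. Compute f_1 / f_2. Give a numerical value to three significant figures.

f_1 = 2.665·10^16 Hz (from energy = 110.2 eV, via f = E/h).
f_2 = 5.530·10^13 Hz (from frequency = 55.3 THz, via f given directly).
Ratio = 2.665·10^16 / 5.530·10^13 = 482.

482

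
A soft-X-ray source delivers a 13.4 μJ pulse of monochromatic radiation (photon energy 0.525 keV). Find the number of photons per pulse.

1.59 × 10^11 photons

Per-photon energy: E = 8.411 × 10^-17 J (from energy = 0.525 keV).
N = E_total / E_photon = 1.34 × 10^-5 J / 8.411 × 10^-17 J = 1.59 × 10^11.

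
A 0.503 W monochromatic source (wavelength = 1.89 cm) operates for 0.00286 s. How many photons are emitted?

1.37 × 10^20 photons

Total energy: E_total = P·t = 0.503 × 0.00286 = 0.001439 J.
Per-photon energy: E = 1.051 × 10^-23 J.
N = E_total / E_photon = 1.37 × 10^20.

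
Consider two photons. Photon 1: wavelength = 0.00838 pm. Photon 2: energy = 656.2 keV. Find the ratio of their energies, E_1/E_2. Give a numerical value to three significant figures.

225

E_1 = 2.370 × 10^-11 J (from wavelength = 0.00838 pm, via E = hc/λ).
E_2 = 1.051 × 10^-13 J (from energy = 656.2 keV, via E given directly).
Ratio = 2.370 × 10^-11 / 1.051 × 10^-13 = 225.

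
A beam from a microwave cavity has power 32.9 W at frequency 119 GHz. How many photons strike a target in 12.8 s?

5.34e24 photons

Total energy: E_total = P·t = 32.9 × 12.8 = 421.1 J.
Per-photon energy: E = 7.885e-23 J.
N = E_total / E_photon = 5.34e24.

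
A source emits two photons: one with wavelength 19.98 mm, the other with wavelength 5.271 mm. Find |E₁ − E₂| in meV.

Using E = hc/λ: E₁ = 9.9422·10^-24 J, E₂ = 3.7686·10^-23 J.
|ΔE| = |9.9422·10^-24 − 3.7686·10^-23| = 2.77·10^-23 J = 0.173 meV.

0.173 meV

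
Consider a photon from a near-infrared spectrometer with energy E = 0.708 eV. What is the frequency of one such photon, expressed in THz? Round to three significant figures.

Take h = 6.62607015 × 10^-34 J·s, 1 eV = 1.602176634 × 10^-19 J.
First convert: E = 0.708 eV = 1.1343 × 10^-19 J.
The photon relation is f = E/h, giving f = 1.712 × 10^14 Hz.
Converting to THz: f = 171.2 THz ≈ 171 THz.

171 THz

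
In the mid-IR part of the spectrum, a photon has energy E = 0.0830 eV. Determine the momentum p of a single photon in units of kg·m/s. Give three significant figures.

First convert: E = 0.0830 eV = 1.3298 × 10^-20 J.
The photon relation is p = E/c, giving p = 4.436 × 10^-29 kg·m/s.
So p ≈ 4.44 × 10^-29 kg·m/s.

4.44 × 10^-29 kg·m/s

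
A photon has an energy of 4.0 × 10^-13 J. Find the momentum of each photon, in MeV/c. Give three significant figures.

The photon relation is p = E/c, giving p = 1.334 × 10^-21 kg·m/s.
Converting to MeV/c: p = 2.497 MeV/c ≈ 2.50 MeV/c.

2.50 MeV/c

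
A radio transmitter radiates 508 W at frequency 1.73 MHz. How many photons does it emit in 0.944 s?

4.18 × 10^29 photons

Total energy: E_total = P·t = 508 × 0.944 = 479.6 J.
Per-photon energy: E = 1.146 × 10^-27 J.
N = E_total / E_photon = 4.18 × 10^29.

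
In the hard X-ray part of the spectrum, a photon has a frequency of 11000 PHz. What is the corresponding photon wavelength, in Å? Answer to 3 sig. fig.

Take c = 2.99792458e8 m/s.
Convert to SI: f = 11000 PHz = 1.10e19 Hz.
Since λ = c/f for a photon, λ = 2.725e-11 m.
Converting to Å: λ = 0.2725 Å ≈ 0.273 Å.

0.273 Å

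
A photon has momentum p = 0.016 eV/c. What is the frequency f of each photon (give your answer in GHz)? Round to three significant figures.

First convert: p = 0.016 eV/c = 8.5509e-30 kg·m/s.
Since f = pc/h for a photon, f = 3.869e12 Hz.
Converting to GHz: f = 3869 GHz ≈ 3870 GHz.

3870 GHz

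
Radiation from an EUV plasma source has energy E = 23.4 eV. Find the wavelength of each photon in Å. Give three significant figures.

530 Å

(h = 6.62607015 × 10^-34 J·s, c = 2.99792458 × 10^8 m/s, 1 eV = 1.602176634 × 10^-19 J.)
First convert: E = 23.4 eV = 3.7491 × 10^-18 J.
Apply λ = hc/E: λ = 5.298 × 10^-8 m.
Converting to Å: λ = 529.8 Å ≈ 530 Å.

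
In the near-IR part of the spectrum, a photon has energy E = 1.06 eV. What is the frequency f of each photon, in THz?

Use h = 6.62607015 × 10^-34 J·s, 1 eV = 1.602176634 × 10^-19 J.
First convert: E = 1.06 eV = 1.6983 × 10^-19 J.
Since f = E/h for a photon, f = 2.563 × 10^14 Hz.
Converting to THz: f = 256.3 THz ≈ 256 THz.

256 THz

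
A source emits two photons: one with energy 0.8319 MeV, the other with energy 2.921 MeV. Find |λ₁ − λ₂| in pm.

Using λ = hc/E: λ₁ = 1.4904 × 10^-12 m, λ₂ = 4.2446 × 10^-13 m.
|Δλ| = |1.4904 × 10^-12 − 4.2446 × 10^-13| = 1.07 × 10^-12 m = 1.07 pm.

1.07 pm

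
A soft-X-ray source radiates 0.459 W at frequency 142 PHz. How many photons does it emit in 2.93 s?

1.43e16 photons

Total energy: E_total = P·t = 0.459 × 2.93 = 1.345 J.
Per-photon energy: E = 9.409e-17 J.
N = E_total / E_photon = 1.43e16.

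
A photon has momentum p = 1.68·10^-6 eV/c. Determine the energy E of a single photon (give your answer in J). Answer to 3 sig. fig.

Take c = 2.99792458·10^8 m/s, 1 eV = 1.602176634·10^-19 J.
First convert: p = 1.68·10^-6 eV/c = 8.9784·10^-34 kg·m/s.
The photon relation is E = pc, giving E = 2.692·10^-25 J.
So E ≈ 2.69·10^-25 J.

2.69·10^-25 J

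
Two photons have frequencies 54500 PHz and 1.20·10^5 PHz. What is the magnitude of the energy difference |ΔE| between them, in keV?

Using E = hf: E₁ = 3.611·10^-14 J, E₂ = 7.951·10^-14 J.
|ΔE| = |3.611·10^-14 − 7.951·10^-14| = 4.34·10^-14 J = 271 keV.

271 keV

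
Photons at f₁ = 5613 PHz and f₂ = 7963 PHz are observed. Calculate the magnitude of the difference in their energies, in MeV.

9.72e-3 MeV

Using E = hf: E₁ = 3.7192e-15 J, E₂ = 5.2763e-15 J.
|ΔE| = |3.7192e-15 − 5.2763e-15| = 1.56e-15 J = 9.72e-3 MeV.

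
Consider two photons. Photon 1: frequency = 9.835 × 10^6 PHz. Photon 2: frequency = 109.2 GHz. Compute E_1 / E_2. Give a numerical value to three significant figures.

9.01 × 10^10

E_1 = 6.517 × 10^-12 J (from frequency = 9.835 × 10^6 PHz, via E = hf).
E_2 = 7.236 × 10^-23 J (from frequency = 109.2 GHz, via E = hf).
Ratio = 6.517 × 10^-12 / 7.236 × 10^-23 = 9.01 × 10^10.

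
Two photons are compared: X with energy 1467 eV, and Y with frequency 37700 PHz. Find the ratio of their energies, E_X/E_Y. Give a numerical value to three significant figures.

9.41e-3

E_X = 2.350e-16 J (from energy = 1467 eV, via E given directly).
E_Y = 2.498e-14 J (from frequency = 37700 PHz, via E = hf).
Ratio = 2.350e-16 / 2.498e-14 = 9.41e-3.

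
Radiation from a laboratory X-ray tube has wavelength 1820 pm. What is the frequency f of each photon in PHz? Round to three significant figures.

First convert: λ = 1820 pm = 1.82e-9 m.
Apply f = c/λ: f = 1.647e17 Hz.
Converting to PHz: f = 164.7 PHz ≈ 165 PHz.

165 PHz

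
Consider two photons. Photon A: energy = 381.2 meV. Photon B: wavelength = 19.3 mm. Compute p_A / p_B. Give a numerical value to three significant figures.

5930

p_A = 2.037e-28 kg·m/s (from energy = 381.2 meV, via p = E/c).
p_B = 3.433e-32 kg·m/s (from wavelength = 19.3 mm, via p = h/λ).
Ratio = 2.037e-28 / 3.433e-32 = 5930.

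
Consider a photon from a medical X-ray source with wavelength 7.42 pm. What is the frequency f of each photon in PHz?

In SI units: λ = 7.42 pm = 7.42·10^-12 m.
Since f = c/λ for a photon, f = 4.040·10^19 Hz.
Converting to PHz: f = 40400 PHz ≈ 4.04·10^4 PHz.

4.04·10^4 PHz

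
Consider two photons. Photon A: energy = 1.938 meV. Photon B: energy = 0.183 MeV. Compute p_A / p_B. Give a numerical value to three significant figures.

1.06 × 10^-8

p_A = 1.036 × 10^-30 kg·m/s (from energy = 1.938 meV, via p = E/c).
p_B = 9.780 × 10^-23 kg·m/s (from energy = 0.183 MeV, via p = E/c).
Ratio = 1.036 × 10^-30 / 9.780 × 10^-23 = 1.06 × 10^-8.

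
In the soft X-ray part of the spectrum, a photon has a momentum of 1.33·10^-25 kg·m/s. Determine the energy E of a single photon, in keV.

The photon relation is E = pc, giving E = 3.987·10^-17 J.
Converting to keV: E = 0.2489 keV ≈ 0.249 keV.

0.249 keV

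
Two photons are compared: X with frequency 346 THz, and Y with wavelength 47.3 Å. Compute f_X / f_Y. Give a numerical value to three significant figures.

f_X = 3.460 × 10^14 Hz (from frequency = 346 THz, via f given directly).
f_Y = 6.338 × 10^16 Hz (from wavelength = 47.3 Å, via f = c/λ).
Ratio = 3.460 × 10^14 / 6.338 × 10^16 = 5.46 × 10^-3.

5.46 × 10^-3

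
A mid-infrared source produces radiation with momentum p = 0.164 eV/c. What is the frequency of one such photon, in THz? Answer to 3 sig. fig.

39.7 THz

(h = 6.62607015 × 10^-34 J·s, c = 2.99792458 × 10^8 m/s, 1 eV = 1.602176634 × 10^-19 J.)
Convert to SI: p = 0.164 eV/c = 8.7646 × 10^-29 kg·m/s.
For a photon f = pc/h, so f = 3.966 × 10^13 Hz.
Converting to THz: f = 39.66 THz ≈ 39.7 THz.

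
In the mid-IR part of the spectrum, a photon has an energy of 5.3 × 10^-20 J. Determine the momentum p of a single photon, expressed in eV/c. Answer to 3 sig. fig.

0.331 eV/c

Take c = 2.99792458 × 10^8 m/s, 1 eV = 1.602176634 × 10^-19 J.
For a photon p = E/c, so p = 1.768 × 10^-28 kg·m/s.
Converting to eV/c: p = 0.3308 eV/c ≈ 0.331 eV/c.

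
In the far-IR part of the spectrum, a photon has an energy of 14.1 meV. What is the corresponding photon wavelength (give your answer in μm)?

Take h = 6.62607015·10^-34 J·s, c = 2.99792458·10^8 m/s, 1 eV = 1.602176634·10^-19 J.
In SI units: E = 14.1 meV = 2.2591·10^-21 J.
For a photon λ = hc/E, so λ = 8.793·10^-5 m.
Converting to μm: λ = 87.93 μm ≈ 87.9 μm.

87.9 μm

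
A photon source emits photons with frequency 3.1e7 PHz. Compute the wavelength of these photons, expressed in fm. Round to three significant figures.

9.67 fm

First convert: f = 3.1e7 PHz = 3.1e22 Hz.
For a photon λ = c/f, so λ = 9.671e-15 m.
Converting to fm: λ = 9.671 fm ≈ 9.67 fm.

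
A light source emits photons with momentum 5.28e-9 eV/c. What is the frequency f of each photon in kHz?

(h = 6.62607015e-34 J·s, c = 2.99792458e8 m/s, 1 eV = 1.602176634e-19 J.)
Convert to SI: p = 5.28e-9 eV/c = 2.8218e-36 kg·m/s.
For a photon f = pc/h, so f = 1.277e6 Hz.
Converting to kHz: f = 1277 kHz ≈ 1280 kHz.

1280 kHz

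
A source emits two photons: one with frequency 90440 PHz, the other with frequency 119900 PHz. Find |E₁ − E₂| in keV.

122 keV

Using E = hf: E₁ = 5.9926·10^-14 J, E₂ = 7.9447·10^-14 J.
|ΔE| = |5.9926·10^-14 − 7.9447·10^-14| = 1.95·10^-14 J = 122 keV.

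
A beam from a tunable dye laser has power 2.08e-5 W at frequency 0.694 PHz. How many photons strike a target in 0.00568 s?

Total energy: E_total = P·t = 2.08e-5 × 0.00568 = 1.181e-7 J.
Per-photon energy: E = 4.598e-19 J.
N = E_total / E_photon = 2.57e11.

2.57e11 photons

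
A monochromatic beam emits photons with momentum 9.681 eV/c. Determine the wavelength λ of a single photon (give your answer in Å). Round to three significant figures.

Take h = 6.62607015e-34 J·s, c = 2.99792458e8 m/s, 1 eV = 1.602176634e-19 J.
In SI units: p = 9.681 eV/c = 5.1738e-27 kg·m/s.
The photon relation is λ = h/p, giving λ = 1.281e-7 m.
Converting to Å: λ = 1281 Å ≈ 1280 Å.

1280 Å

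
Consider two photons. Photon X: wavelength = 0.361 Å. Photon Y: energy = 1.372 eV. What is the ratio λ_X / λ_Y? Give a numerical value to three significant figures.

3.99e-5

λ_X = 3.610e-11 m (from wavelength = 0.361 Å, via λ given directly).
λ_Y = 9.037e-7 m (from energy = 1.372 eV, via λ = hc/E).
Ratio = 3.610e-11 / 9.037e-7 = 3.99e-5.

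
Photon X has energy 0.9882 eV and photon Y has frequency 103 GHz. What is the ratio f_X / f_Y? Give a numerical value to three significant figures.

2320

f_X = 2.389e14 Hz (from energy = 0.9882 eV, via f = E/h).
f_Y = 1.030e11 Hz (from frequency = 103 GHz, via f given directly).
Ratio = 2.389e14 / 1.030e11 = 2320.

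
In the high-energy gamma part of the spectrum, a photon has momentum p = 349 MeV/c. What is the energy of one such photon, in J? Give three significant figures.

Take c = 2.99792458e8 m/s, 1 eV = 1.602176634e-19 J.
Convert to SI: p = 349 MeV/c = 1.8652e-19 kg·m/s.
The photon relation is E = pc, giving E = 5.592e-11 J.
So E ≈ 5.59e-11 J.

5.59e-11 J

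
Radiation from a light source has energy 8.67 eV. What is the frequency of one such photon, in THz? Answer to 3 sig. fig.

2100 THz

(h = 6.62607015e-34 J·s, 1 eV = 1.602176634e-19 J.)
In SI units: E = 8.67 eV = 1.3891e-18 J.
For a photon f = E/h, so f = 2.096e15 Hz.
Converting to THz: f = 2096 THz ≈ 2100 THz.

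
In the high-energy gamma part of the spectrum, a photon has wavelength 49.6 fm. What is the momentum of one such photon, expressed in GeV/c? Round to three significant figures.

0.0250 GeV/c

Use h = 6.62607015 × 10^-34 J·s, c = 2.99792458 × 10^8 m/s, 1 eV = 1.602176634 × 10^-19 J.
First convert: λ = 49.6 fm = 4.96 × 10^-14 m.
Apply p = h/λ: p = 1.336 × 10^-20 kg·m/s.
Converting to GeV/c: p = 0.02500 GeV/c ≈ 0.0250 GeV/c.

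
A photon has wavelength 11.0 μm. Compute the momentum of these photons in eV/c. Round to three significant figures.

0.113 eV/c

Convert to SI: λ = 11.0 μm = 1.10e-5 m.
Since p = h/λ for a photon, p = 6.024e-29 kg·m/s.
Converting to eV/c: p = 0.1127 eV/c ≈ 0.113 eV/c.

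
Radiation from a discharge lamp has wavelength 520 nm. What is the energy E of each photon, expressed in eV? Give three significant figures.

(h = 6.62607015 × 10^-34 J·s, c = 2.99792458 × 10^8 m/s, 1 eV = 1.602176634 × 10^-19 J.)
Convert to SI: λ = 520 nm = 5.20 × 10^-7 m.
Since E = hc/λ for a photon, E = 3.820 × 10^-19 J.
Converting to eV: E = 2.384 eV ≈ 2.38 eV.

2.38 eV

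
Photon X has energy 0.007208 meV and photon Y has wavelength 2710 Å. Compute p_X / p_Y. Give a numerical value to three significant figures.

1.58e-6

p_X = 3.852e-33 kg·m/s (from energy = 0.007208 meV, via p = E/c).
p_Y = 2.445e-27 kg·m/s (from wavelength = 2710 Å, via p = h/λ).
Ratio = 3.852e-33 / 2.445e-27 = 1.58e-6.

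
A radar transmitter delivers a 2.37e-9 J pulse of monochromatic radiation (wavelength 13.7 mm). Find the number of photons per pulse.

1.63e14 photons

Per-photon energy: E = 1.450e-23 J (from wavelength = 13.7 mm).
N = E_total / E_photon = 2.37e-9 J / 1.450e-23 J = 1.63e14.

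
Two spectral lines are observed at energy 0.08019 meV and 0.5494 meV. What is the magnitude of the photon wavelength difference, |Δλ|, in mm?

13.2 mm

Using λ = hc/E: λ₁ = 0.015461 m, λ₂ = 0.0022567 m.
|Δλ| = |0.015461 − 0.0022567| = 0.0132 m = 13.2 mm.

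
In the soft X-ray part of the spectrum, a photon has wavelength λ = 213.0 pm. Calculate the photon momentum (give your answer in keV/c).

5.82 keV/c

Convert to SI: λ = 213.0 pm = 2.130·10^-10 m.
The photon relation is p = h/λ, giving p = 3.111·10^-24 kg·m/s.
Converting to keV/c: p = 5.821 keV/c ≈ 5.82 keV/c.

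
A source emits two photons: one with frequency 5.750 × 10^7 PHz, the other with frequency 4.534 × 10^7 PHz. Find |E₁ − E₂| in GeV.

0.0503 GeV

Using E = hf: E₁ = 3.8100 × 10^-11 J, E₂ = 3.0043 × 10^-11 J.
|ΔE| = |3.8100 × 10^-11 − 3.0043 × 10^-11| = 8.06 × 10^-12 J = 0.0503 GeV.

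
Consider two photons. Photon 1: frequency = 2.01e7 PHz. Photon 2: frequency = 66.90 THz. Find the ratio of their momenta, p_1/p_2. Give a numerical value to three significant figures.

p_1 = 4.443e-20 kg·m/s (from frequency = 2.01e7 PHz, via p = hf/c).
p_2 = 1.479e-28 kg·m/s (from frequency = 66.90 THz, via p = hf/c).
Ratio = 4.443e-20 / 1.479e-28 = 3.00e8.

3.00e8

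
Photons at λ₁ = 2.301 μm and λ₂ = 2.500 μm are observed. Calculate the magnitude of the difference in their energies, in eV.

0.0429 eV

Using E = hc/λ: E₁ = 8.6330e-20 J, E₂ = 7.9458e-20 J.
|ΔE| = |8.6330e-20 − 7.9458e-20| = 6.87e-21 J = 0.0429 eV.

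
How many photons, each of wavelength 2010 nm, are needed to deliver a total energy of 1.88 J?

1.90e19 photons

Per-photon energy: E = 9.883e-20 J (from wavelength = 2010 nm).
N = E_total / E_photon = 1.88 J / 9.883e-20 J = 1.90e19.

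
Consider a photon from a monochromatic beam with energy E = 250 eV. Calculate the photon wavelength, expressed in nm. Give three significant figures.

4.96 nm

(h = 6.62607015e-34 J·s, c = 2.99792458e8 m/s, 1 eV = 1.602176634e-19 J.)
First convert: E = 250 eV = 4.0054e-17 J.
Since λ = hc/E for a photon, λ = 4.959e-9 m.
Converting to nm: λ = 4.959 nm ≈ 4.96 nm.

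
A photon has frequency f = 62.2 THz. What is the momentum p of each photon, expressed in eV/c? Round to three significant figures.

(h = 6.62607015 × 10^-34 J·s, c = 2.99792458 × 10^8 m/s, 1 eV = 1.602176634 × 10^-19 J.)
Convert to SI: f = 62.2 THz = 6.22 × 10^13 Hz.
Apply p = hf/c: p = 1.375 × 10^-28 kg·m/s.
Converting to eV/c: p = 0.2572 eV/c ≈ 0.257 eV/c.

0.257 eV/c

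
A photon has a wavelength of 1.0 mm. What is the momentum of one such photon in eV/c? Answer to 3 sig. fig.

Use h = 6.62607015 × 10^-34 J·s, c = 2.99792458 × 10^8 m/s, 1 eV = 1.602176634 × 10^-19 J.
First convert: λ = 1.0 mm = 0.0010 m.
The photon relation is p = h/λ, giving p = 6.626 × 10^-31 kg·m/s.
Converting to eV/c: p = 0.001240 eV/c ≈ 1.24 × 10^-3 eV/c.

1.24 × 10^-3 eV/c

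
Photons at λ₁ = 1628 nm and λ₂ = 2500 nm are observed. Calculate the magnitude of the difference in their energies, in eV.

0.266 eV

Using E = hc/λ: E₁ = 1.2202e-19 J, E₂ = 7.9458e-20 J.
|ΔE| = |1.2202e-19 − 7.9458e-20| = 4.26e-20 J = 0.266 eV.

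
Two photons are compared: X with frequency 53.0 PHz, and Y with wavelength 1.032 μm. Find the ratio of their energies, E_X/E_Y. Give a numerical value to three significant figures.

182

E_X = 3.512e-17 J (from frequency = 53.0 PHz, via E = hf).
E_Y = 1.925e-19 J (from wavelength = 1.032 μm, via E = hc/λ).
Ratio = 3.512e-17 / 1.925e-19 = 182.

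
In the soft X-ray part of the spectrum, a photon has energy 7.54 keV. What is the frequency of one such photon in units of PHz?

1820 PHz

First convert: E = 7.54 keV = 1.2080 × 10^-15 J.
Apply f = E/h: f = 1.823 × 10^18 Hz.
Converting to PHz: f = 1823 PHz ≈ 1820 PHz.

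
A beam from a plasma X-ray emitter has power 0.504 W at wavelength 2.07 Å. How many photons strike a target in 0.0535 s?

2.81 × 10^13 photons

Total energy: E_total = P·t = 0.504 × 0.0535 = 0.02696 J.
Per-photon energy: E = 9.596 × 10^-16 J.
N = E_total / E_photon = 2.81 × 10^13.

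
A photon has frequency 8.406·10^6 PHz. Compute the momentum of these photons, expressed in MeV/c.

34.8 MeV/c

Convert to SI: f = 8.406·10^6 PHz = 8.406·10^21 Hz.
The photon relation is p = hf/c, giving p = 1.858·10^-20 kg·m/s.
Converting to MeV/c: p = 34.76 MeV/c ≈ 34.8 MeV/c.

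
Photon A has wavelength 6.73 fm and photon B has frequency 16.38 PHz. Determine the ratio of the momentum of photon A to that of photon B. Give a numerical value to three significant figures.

2.72 × 10^6

p_A = 9.846 × 10^-20 kg·m/s (from wavelength = 6.73 fm, via p = h/λ).
p_B = 3.620 × 10^-26 kg·m/s (from frequency = 16.38 PHz, via p = hf/c).
Ratio = 9.846 × 10^-20 / 3.620 × 10^-26 = 2.72 × 10^6.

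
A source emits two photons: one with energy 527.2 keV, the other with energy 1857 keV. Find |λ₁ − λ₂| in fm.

Using λ = hc/E: λ₁ = 2.3517 × 10^-12 m, λ₂ = 6.6766 × 10^-13 m.
|Δλ| = |2.3517 × 10^-12 − 6.6766 × 10^-13| = 1.68 × 10^-12 m = 1680 fm.

1680 fm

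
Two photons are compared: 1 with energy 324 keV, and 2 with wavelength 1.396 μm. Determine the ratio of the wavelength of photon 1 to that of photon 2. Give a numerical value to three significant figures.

2.74·10^-6

λ_1 = 3.827·10^-12 m (from energy = 324 keV, via λ = hc/E).
λ_2 = 1.396·10^-6 m (from wavelength = 1.396 μm, via λ given directly).
Ratio = 3.827·10^-12 / 1.396·10^-6 = 2.74·10^-6.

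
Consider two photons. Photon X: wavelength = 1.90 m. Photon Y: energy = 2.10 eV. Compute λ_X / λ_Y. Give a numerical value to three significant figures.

3.22e6

λ_X = 1.900 m (from wavelength = 1.90 m, via λ given directly).
λ_Y = 5.904e-7 m (from energy = 2.10 eV, via λ = hc/E).
Ratio = 1.900 / 5.904e-7 = 3.22e6.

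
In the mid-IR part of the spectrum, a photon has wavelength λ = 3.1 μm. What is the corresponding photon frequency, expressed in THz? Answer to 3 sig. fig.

96.7 THz

First convert: λ = 3.1 μm = 3.1e-6 m.
Since f = c/λ for a photon, f = 9.671e13 Hz.
Converting to THz: f = 96.71 THz ≈ 96.7 THz.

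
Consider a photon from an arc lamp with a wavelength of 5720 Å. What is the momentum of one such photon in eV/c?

2.17 eV/c

Use h = 6.62607015e-34 J·s, c = 2.99792458e8 m/s, 1 eV = 1.602176634e-19 J.
In SI units: λ = 5720 Å = 5.72e-7 m.
Apply p = h/λ: p = 1.158e-27 kg·m/s.
Converting to eV/c: p = 2.168 eV/c ≈ 2.17 eV/c.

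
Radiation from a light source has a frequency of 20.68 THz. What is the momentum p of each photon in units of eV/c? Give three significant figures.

Convert to SI: f = 20.68 THz = 2.068e13 Hz.
For a photon p = hf/c, so p = 4.571e-29 kg·m/s.
Converting to eV/c: p = 0.08553 eV/c ≈ 0.0855 eV/c.

0.0855 eV/c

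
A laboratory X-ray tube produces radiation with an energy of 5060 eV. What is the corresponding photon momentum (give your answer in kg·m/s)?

2.70e-24 kg·m/s

Take c = 2.99792458e8 m/s, 1 eV = 1.602176634e-19 J.
First convert: E = 5060 eV = 8.1070e-16 J.
The photon relation is p = E/c, giving p = 2.704e-24 kg·m/s.
So p ≈ 2.70e-24 kg·m/s.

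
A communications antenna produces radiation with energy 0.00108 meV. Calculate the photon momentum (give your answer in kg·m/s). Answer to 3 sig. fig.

5.77·10^-34 kg·m/s

In SI units: E = 0.00108 meV = 1.7304·10^-25 J.
The photon relation is p = E/c, giving p = 5.772·10^-34 kg·m/s.
So p ≈ 5.77·10^-34 kg·m/s.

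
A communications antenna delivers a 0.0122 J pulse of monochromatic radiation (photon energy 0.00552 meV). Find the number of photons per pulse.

Per-photon energy: E = 8.844 × 10^-25 J (from energy = 0.00552 meV).
N = E_total / E_photon = 0.0122 J / 8.844 × 10^-25 J = 1.38 × 10^22.

1.38 × 10^22 photons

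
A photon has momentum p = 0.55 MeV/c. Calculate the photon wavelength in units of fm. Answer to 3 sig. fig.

Take h = 6.62607015e-34 J·s, c = 2.99792458e8 m/s, 1 eV = 1.602176634e-19 J.
Convert to SI: p = 0.55 MeV/c = 2.9394e-22 kg·m/s.
Apply λ = h/p: λ = 2.254e-12 m.
Converting to fm: λ = 2254 fm ≈ 2250 fm.

2250 fm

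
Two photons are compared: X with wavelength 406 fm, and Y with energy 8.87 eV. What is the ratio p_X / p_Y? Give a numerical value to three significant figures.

p_X = 1.632·10^-21 kg·m/s (from wavelength = 406 fm, via p = h/λ).
p_Y = 4.740·10^-27 kg·m/s (from energy = 8.87 eV, via p = E/c).
Ratio = 1.632·10^-21 / 4.740·10^-27 = 3.44·10^5.

3.44·10^5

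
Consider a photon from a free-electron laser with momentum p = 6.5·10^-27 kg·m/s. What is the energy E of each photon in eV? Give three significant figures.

12.2 eV

Use c = 2.99792458·10^8 m/s, 1 eV = 1.602176634·10^-19 J.
For a photon E = pc, so E = 1.949·10^-18 J.
Converting to eV: E = 12.16 eV ≈ 12.2 eV.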